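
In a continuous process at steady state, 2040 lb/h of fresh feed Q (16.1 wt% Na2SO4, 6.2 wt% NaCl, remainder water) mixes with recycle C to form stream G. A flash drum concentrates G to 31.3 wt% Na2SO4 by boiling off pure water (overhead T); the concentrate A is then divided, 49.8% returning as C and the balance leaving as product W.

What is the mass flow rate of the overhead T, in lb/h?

990.7 lb/h

Overall Na2SO4 balance (none leaves overhead): Na2SO4 in fresh feed = Na2SO4 in product, i.e. 2040×0.161 = (1−0.498)·A·0.313.
A = 328.44/(0.313×0.502) = 2090.3 lb/h.
Recycle C = 0.498×2090.3 = 1041 lb/h.
Combined feed G = 2040 + 1041 = 3081 lb/h.
Overhead T = G − A = 3081 − 2090.3 = 990.67 lb/h.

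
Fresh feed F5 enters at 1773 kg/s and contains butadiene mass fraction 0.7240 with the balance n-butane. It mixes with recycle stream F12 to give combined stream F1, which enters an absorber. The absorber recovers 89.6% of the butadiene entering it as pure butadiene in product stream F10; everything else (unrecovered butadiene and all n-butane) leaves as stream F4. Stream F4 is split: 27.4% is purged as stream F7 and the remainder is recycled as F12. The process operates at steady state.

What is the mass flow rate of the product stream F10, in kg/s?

butadiene in F1: m_A = 1773×0.724 + (1−0.274)·(1−0.896)·m_A, so m_A = 1283.7/0.9245 = 1388.5 kg/s.
Product F10 = 0.896×1388.5 = 1244.1 kg/s.

1244 kg/s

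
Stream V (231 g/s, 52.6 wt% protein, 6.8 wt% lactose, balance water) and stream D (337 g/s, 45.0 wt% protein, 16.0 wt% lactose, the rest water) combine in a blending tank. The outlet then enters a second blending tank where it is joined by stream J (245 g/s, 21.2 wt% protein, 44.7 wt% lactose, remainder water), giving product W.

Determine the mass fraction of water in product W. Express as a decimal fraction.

0.380

Overall, product flow = 813 g/s.
water in = 231×0.406 + 337×0.390 + 245×0.341 = 308.76 g/s.
water fraction in W = 0.380.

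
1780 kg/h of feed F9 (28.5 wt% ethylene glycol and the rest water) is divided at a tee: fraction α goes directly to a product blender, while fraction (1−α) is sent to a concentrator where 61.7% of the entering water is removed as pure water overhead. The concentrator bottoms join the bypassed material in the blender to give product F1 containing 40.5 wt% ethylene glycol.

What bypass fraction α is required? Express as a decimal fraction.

All 1780×0.285 = 507.3 kg/h of ethylene glycol reaches F1, so F1 = 507.3/0.405 = 1252.6 kg/h and vapour = 527.41 kg/h.
The evaporator receives (1−α)·1780 of feed at 0.715 water and removes 0.617 of that water:
0.617×0.715×(1−α)×1780 = 527.41
(1−α) = 527.41/785.26 = 0.6716;  α = 0.3284.

0.328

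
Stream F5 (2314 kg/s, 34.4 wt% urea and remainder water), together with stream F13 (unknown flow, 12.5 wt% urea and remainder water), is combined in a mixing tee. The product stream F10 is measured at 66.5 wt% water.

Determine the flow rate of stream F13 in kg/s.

99.17 kg/s

Let F13 be the unknown flow. Total out = 2314 + F13.
water balance: 1518 + 0.875·F13 = 0.665·(2314 + F13)
(0.875 − 0.665)·F13 = 0.665×2314 − 1518 = 20.826
F13 = 20.826 / 0.210 = 99.171 kg/s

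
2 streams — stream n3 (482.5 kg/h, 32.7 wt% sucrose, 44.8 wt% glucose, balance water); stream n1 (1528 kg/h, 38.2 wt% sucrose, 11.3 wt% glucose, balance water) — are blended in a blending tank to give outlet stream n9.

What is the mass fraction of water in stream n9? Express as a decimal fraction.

0.4378

Total flow out = 482.5 + 1528 = 2010.5 kg/h.
water in = 482.5×0.225 + 1528×0.505 = 880.2 kg/h.
water mass fraction in n9 = 880.2/2010.5 = 0.4378.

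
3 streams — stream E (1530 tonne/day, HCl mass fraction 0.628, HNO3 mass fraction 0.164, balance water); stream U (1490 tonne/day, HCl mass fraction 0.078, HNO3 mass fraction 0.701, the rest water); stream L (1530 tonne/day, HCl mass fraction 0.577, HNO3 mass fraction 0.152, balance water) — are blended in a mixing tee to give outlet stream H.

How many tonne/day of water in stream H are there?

water out = water in = 1530×0.208 + 1490×0.221 + 1530×0.271 = 1062.2 tonne/day.

1062 tonne/day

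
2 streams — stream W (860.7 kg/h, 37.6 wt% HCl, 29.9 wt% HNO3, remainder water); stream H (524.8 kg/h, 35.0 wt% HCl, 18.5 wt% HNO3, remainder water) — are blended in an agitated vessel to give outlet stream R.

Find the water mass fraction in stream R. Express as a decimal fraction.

Total flow out = 860.7 + 524.8 = 1385.5 kg/h.
water in = 860.7×0.325 + 524.8×0.465 = 523.76 kg/h.
water mass fraction in R = 523.76/1385.5 = 0.378.

0.378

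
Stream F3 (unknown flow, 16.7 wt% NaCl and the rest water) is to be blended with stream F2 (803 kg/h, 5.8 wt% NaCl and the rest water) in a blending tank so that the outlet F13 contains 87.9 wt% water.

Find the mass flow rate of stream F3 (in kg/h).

1100 kg/h

Let F3 be the unknown flow. Total out = 803 + F3.
water balance: 756.43 + 0.833·F3 = 0.879·(803 + F3)
(0.833 − 0.879)·F3 = 0.879×803 − 756.43 = -50.589
F3 = -50.589 / -0.046 = 1099.8 kg/h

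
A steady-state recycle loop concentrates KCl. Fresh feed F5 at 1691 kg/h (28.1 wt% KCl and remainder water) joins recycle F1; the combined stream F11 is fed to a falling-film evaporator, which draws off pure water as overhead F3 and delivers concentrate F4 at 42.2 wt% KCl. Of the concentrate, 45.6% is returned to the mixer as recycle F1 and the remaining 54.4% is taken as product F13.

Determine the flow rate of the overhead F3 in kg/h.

Overall KCl balance (none leaves overhead): KCl in fresh feed = KCl in product, i.e. 1691×0.281 = (1−0.456)·F4·0.422.
F4 = 475.17/(0.422×0.544) = 2069.8 kg/h.
Recycle F1 = 0.456×2069.8 = 943.85 kg/h.
Combined feed F11 = 1691 + 943.85 = 2634.9 kg/h.
Overhead F3 = F11 − F4 = 2634.9 − 2069.8 = 565 kg/h.

565 kg/h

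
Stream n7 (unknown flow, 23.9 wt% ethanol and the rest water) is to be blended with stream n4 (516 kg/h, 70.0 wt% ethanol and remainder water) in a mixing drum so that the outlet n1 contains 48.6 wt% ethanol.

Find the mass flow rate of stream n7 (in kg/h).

447.1 kg/h

Let n7 be the unknown flow. Total out = 516 + n7.
ethanol balance: 361.2 + 0.239·n7 = 0.486·(516 + n7)
(0.239 − 0.486)·n7 = 0.486×516 − 361.2 = -110.42
n7 = -110.42 / -0.247 = 447.06 kg/h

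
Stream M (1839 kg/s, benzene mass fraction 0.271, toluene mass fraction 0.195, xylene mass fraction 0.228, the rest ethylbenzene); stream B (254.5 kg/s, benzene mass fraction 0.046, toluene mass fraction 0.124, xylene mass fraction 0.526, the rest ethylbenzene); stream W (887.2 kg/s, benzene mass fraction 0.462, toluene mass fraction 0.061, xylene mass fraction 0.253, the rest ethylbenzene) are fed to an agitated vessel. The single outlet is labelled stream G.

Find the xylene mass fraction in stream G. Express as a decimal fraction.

0.261

Total flow out = 1839 + 254.5 + 887.2 = 2980.7 kg/s.
xylene in = 1839×0.228 + 254.5×0.526 + 887.2×0.253 = 777.62 kg/s.
xylene mass fraction in G = 777.62/2980.7 = 0.261.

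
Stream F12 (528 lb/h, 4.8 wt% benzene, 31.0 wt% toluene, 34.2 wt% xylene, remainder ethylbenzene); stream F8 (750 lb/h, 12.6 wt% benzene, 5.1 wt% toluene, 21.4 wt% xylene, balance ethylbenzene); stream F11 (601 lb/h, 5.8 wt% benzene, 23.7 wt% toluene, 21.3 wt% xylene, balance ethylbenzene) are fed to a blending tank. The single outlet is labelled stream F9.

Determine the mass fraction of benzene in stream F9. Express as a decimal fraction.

Total flow out = 528 + 750 + 601 = 1879 lb/h.
benzene in = 528×0.048 + 750×0.126 + 601×0.058 = 154.7 lb/h.
benzene mass fraction in F9 = 154.7/1879 = 0.0823.

0.0823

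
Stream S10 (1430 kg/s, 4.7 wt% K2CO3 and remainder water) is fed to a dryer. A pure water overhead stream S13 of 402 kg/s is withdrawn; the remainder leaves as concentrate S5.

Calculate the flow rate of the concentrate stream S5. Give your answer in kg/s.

Concentrate = 1430 − 402 = 1028 kg/s.

1028 kg/s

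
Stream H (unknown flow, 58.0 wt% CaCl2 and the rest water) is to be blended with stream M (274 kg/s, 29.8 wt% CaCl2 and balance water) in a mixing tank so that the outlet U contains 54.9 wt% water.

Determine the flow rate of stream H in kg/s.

325 kg/s

Let H be the unknown flow. Total out = 274 + H.
water balance: 192.35 + 0.420·H = 0.549·(274 + H)
(0.420 − 0.549)·H = 0.549×274 − 192.35 = -41.922
H = -41.922 / -0.129 = 324.98 kg/s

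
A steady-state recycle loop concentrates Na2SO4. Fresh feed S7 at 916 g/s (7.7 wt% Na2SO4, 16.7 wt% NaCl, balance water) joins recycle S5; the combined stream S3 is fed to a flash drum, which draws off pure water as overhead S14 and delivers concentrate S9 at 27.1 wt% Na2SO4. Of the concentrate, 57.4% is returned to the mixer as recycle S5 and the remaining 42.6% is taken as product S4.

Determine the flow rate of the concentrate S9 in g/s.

Overall Na2SO4 balance (none leaves overhead): Na2SO4 in fresh feed = Na2SO4 in product, i.e. 916×0.077 = (1−0.574)·S9·0.271.
S9 = 70.532/(0.271×0.426) = 610.95 g/s.

611 g/s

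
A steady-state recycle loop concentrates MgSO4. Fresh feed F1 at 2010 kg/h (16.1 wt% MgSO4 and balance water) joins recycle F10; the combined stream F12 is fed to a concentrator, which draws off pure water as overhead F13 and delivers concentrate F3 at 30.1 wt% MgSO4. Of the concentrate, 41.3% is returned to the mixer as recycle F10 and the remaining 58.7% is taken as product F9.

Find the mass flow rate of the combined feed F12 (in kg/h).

2766 kg/h

Overall MgSO4 balance (none leaves overhead): MgSO4 in fresh feed = MgSO4 in product, i.e. 2010×0.161 = (1−0.413)·F3·0.301.
F3 = 323.61/(0.301×0.587) = 1831.5 kg/h.
Recycle F10 = 0.413×1831.5 = 756.43 kg/h.
Combined feed F12 = 2010 + 756.43 = 2766.4 kg/h.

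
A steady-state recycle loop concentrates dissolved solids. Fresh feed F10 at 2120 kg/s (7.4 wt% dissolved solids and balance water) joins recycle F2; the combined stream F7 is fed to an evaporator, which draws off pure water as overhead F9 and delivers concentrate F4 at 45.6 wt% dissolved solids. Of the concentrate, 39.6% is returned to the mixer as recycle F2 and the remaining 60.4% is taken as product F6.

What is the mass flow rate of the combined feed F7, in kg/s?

2346 kg/s

Overall dissolved solids balance (none leaves overhead): dissolved solids in fresh feed = dissolved solids in product, i.e. 2120×0.074 = (1−0.396)·F4·0.456.
F4 = 156.88/(0.456×0.604) = 569.59 kg/s.
Recycle F2 = 0.396×569.59 = 225.56 kg/s.
Combined feed F7 = 2120 + 225.56 = 2345.6 kg/s.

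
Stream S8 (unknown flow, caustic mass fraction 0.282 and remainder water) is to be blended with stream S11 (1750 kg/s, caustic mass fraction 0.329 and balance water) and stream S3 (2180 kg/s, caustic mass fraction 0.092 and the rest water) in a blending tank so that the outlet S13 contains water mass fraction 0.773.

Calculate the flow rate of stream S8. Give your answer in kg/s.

2105 kg/s

Let S8 be the unknown flow. Total out = 3930 + S8.
water balance: 3153.7 + 0.718·S8 = 0.773·(3930 + S8)
(0.718 − 0.773)·S8 = 0.773×3930 − 3153.7 = -115.8
S8 = -115.8 / -0.055 = 2105.5 kg/s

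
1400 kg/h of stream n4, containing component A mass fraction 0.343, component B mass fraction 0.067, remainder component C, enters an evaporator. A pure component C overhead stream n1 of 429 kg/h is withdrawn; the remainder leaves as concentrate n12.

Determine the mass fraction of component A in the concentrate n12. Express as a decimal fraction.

component A is not removed: 1400×0.343 = 480.2 kg/h of component A enters n12.
Concentrate = 1400 − 429 = 971 kg/h.
Mass fraction = 480.2/971 = 0.495.

0.495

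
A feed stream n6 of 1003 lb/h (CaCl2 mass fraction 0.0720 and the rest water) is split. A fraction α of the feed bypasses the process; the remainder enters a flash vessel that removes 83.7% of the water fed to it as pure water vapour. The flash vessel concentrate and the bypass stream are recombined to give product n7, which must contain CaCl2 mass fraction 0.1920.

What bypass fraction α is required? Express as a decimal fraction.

All 1003×0.072 = 72.216 lb/h of CaCl2 reaches n7, so n7 = 72.216/0.192 = 376.12 lb/h and vapour = 626.88 lb/h.
The evaporator receives (1−α)·1003 of feed at 0.928 water and removes 0.837 of that water:
0.837×0.928×(1−α)×1003 = 626.88
(1−α) = 626.88/779.07 = 0.8046;  α = 0.1954.

0.195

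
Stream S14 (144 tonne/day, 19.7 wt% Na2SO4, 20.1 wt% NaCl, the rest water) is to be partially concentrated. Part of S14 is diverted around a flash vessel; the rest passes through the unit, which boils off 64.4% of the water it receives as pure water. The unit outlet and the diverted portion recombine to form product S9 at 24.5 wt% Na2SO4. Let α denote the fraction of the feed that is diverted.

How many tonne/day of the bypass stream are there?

All 144×0.197 = 28.368 tonne/day of Na2SO4 reaches S9, so S9 = 28.368/0.245 = 115.79 tonne/day and vapour = 28.212 tonne/day.
The evaporator receives (1−α)·144 of feed at 0.602 water and removes 0.644 of that water:
0.644×0.602×(1−α)×144 = 28.212
(1−α) = 28.212/55.827 = 0.5054;  α = 0.4946.
Bypass flow = 0.4946×144 = 71.23 tonne/day.

71.23 tonne/day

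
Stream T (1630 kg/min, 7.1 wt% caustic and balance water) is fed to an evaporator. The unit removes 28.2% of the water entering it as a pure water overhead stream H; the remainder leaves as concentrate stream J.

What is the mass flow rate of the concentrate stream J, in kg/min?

water entering = 1630×0.929 = 1514.3 kg/min; overhead removed = 0.282×1514.3 = 427.02 kg/min.
Concentrate = 1630 − 427.02 = 1203 kg/min.

1203 kg/min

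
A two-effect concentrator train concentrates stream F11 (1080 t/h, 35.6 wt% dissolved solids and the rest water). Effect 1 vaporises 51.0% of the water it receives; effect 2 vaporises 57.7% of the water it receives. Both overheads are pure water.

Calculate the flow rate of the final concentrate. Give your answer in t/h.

water in feed = 1080×0.644 = 695.52 t/h.
After stage 1: water left = (1−0.510)×695.52 = 340.8; stream total = 725.28 t/h.
After stage 2: water left = (1−0.577)×340.8 = 144.16; final concentrate = 528.64 t/h.

528.6 t/h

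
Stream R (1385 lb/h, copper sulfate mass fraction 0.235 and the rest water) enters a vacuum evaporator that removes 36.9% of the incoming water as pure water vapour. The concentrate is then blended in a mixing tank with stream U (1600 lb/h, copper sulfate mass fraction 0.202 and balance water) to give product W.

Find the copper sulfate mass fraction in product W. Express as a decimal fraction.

0.250

Vapour removed = 0.369×0.765×1385 = 390.96 lb/h; concentrate = 994.04 lb/h.
copper sulfate reaching the mixer = 325.47 (from concentrate) + 1600×0.202 = 648.67 lb/h.
Product flow = 994.04 + 1600 = 2594 lb/h; copper sulfate fraction = 0.250.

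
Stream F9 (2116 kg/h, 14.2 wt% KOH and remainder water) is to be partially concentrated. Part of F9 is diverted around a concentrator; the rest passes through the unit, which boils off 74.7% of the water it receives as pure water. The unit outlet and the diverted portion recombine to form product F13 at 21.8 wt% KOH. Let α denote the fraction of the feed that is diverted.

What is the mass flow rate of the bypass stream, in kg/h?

All 2116×0.142 = 300.47 kg/h of KOH reaches F13, so F13 = 300.47/0.218 = 1378.3 kg/h and vapour = 737.69 kg/h.
The evaporator receives (1−α)·2116 of feed at 0.858 water and removes 0.747 of that water:
0.747×0.858×(1−α)×2116 = 737.69
(1−α) = 737.69/1356.2 = 0.5439;  α = 0.4561.
Bypass flow = 0.4561×2116 = 965.03 kg/h.

965 kg/h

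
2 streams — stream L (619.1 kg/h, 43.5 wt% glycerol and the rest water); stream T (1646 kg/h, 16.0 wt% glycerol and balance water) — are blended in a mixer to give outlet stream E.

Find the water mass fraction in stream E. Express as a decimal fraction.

0.765

Total flow out = 619.1 + 1646 = 2265.1 kg/h.
water in = 619.1×0.565 + 1646×0.840 = 1732.4 kg/h.
water mass fraction in E = 1732.4/2265.1 = 0.765.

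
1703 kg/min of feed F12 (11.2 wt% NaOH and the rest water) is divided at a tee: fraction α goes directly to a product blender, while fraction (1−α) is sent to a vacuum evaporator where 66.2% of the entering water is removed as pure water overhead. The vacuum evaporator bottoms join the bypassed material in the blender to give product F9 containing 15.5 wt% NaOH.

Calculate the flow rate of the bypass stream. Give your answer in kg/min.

All 1703×0.112 = 190.74 kg/min of NaOH reaches F9, so F9 = 190.74/0.155 = 1230.6 kg/min and vapour = 472.45 kg/min.
The evaporator receives (1−α)·1703 of feed at 0.888 water and removes 0.662 of that water:
0.662×0.888×(1−α)×1703 = 472.45
(1−α) = 472.45/1001.1 = 0.4719;  α = 0.5281.
Bypass flow = 0.5281×1703 = 899.33 kg/min.

899.3 kg/min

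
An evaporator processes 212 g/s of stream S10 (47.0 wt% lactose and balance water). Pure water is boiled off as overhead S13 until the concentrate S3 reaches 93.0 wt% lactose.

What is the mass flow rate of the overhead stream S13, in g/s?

lactose is conserved: 212×0.470 = 99.64 g/s all reports to the concentrate.
Concentrate = 99.64/(target fraction) = 107.14 g/s.
Overhead = 212 − 107.14 = 104.86 g/s.

104.9 g/s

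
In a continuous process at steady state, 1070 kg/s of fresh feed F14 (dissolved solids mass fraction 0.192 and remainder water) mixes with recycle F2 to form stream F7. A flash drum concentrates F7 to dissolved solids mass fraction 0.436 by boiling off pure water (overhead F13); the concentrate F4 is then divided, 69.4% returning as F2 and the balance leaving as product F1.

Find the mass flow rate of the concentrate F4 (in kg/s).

1540 kg/s

Overall dissolved solids balance (none leaves overhead): dissolved solids in fresh feed = dissolved solids in product, i.e. 1070×0.192 = (1−0.694)·F4·0.436.
F4 = 205.44/(0.436×0.306) = 1539.8 kg/s.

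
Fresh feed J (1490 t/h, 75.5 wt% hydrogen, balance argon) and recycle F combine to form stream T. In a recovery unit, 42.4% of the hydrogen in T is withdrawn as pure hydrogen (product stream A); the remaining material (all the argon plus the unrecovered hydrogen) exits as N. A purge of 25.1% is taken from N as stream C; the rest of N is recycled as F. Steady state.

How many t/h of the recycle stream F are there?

1943 t/h

argon enters only via J and leaves only via the purge: 1490×0.245 = 0.251×(argon in N), and the recovery unit passes all argon, so argon in T = argon in N = 1454.4 t/h.
hydrogen in T: m_A = 1490×0.755 + (1−0.251)·(1−0.424)·m_A, so m_A = 1125/0.5686 = 1978.5 t/h.
N = (1−0.424)×1978.5 + 1454.4 = 2594 t/h.
Recycle F = (1−0.251)×2594 = 1942.9 t/h.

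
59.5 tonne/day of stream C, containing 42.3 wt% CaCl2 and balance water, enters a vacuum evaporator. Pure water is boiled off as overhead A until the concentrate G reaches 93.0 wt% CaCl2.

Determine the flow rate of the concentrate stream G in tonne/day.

CaCl2 is conserved: 59.5×0.423 = 25.168 tonne/day all reports to the concentrate.
Concentrate = 25.168/(target fraction) = 27.063 tonne/day.

27.06 tonne/day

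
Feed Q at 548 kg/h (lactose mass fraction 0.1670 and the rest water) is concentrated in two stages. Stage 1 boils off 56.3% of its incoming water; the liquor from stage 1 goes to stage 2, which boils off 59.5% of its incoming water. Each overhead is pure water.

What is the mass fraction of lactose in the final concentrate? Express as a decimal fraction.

0.5311

water in feed = 548×0.833 = 456.48 kg/h.
After stage 1: water left = (1−0.563)×456.48 = 199.48; stream total = 291 kg/h.
After stage 2: water left = (1−0.595)×199.48 = 80.791; final concentrate = 172.31 kg/h.
lactose fraction = 91.516/172.31 = 0.5311.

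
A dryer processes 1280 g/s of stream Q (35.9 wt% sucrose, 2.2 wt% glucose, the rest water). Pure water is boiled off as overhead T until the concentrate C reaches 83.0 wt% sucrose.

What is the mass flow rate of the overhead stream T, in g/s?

726.4 g/s

sucrose is conserved: 1280×0.359 = 459.52 g/s all reports to the concentrate.
Concentrate = 459.52/(target fraction) = 553.64 g/s.
Overhead = 1280 − 553.64 = 726.36 g/s.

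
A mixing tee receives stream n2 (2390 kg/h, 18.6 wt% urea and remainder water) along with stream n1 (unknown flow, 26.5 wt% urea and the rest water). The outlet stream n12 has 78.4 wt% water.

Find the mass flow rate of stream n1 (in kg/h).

Let n1 be the unknown flow. Total out = 2390 + n1.
water balance: 1945.5 + 0.735·n1 = 0.784·(2390 + n1)
(0.735 − 0.784)·n1 = 0.784×2390 − 1945.5 = -71.7
n1 = -71.7 / -0.049 = 1463.3 kg/h

1463 kg/h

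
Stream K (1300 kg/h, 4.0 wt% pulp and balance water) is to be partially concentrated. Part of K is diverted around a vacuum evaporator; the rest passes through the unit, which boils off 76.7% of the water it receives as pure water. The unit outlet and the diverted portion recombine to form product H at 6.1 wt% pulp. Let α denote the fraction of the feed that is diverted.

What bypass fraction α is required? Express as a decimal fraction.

0.532

All 1300×0.040 = 52 kg/h of pulp reaches H, so H = 52/0.061 = 852.46 kg/h and vapour = 447.54 kg/h.
The evaporator receives (1−α)·1300 of feed at 0.960 water and removes 0.767 of that water:
0.767×0.960×(1−α)×1300 = 447.54
(1−α) = 447.54/957.22 = 0.4675;  α = 0.5325.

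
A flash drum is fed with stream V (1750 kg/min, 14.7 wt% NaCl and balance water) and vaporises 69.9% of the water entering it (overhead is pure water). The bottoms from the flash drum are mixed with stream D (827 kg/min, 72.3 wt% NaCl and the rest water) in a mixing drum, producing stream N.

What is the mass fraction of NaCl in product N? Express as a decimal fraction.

Vapour removed = 0.699×0.853×1750 = 1043.4 kg/min; concentrate = 706.57 kg/min.
NaCl reaching the mixer = 257.25 (from concentrate) + 827×0.723 = 855.17 kg/min.
Product flow = 706.57 + 827 = 1533.6 kg/min; NaCl fraction = 0.558.

0.558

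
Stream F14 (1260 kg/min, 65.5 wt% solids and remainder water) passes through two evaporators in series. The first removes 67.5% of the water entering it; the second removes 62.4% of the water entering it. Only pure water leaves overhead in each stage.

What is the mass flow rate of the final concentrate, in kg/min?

878.4 kg/min

water in feed = 1260×0.345 = 434.7 kg/min.
After stage 1: water left = (1−0.675)×434.7 = 141.28; stream total = 966.58 kg/min.
After stage 2: water left = (1−0.624)×141.28 = 53.12; final concentrate = 878.42 kg/min.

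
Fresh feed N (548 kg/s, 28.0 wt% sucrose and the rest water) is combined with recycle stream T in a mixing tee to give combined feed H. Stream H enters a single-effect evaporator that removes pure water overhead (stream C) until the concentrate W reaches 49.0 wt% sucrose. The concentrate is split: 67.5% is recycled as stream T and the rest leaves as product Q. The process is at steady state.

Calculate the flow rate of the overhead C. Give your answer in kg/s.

234.9 kg/s

Overall sucrose balance (none leaves overhead): sucrose in fresh feed = sucrose in product, i.e. 548×0.280 = (1−0.675)·W·0.490.
W = 153.44/(0.490×0.325) = 963.52 kg/s.
Recycle T = 0.675×963.52 = 650.37 kg/s.
Combined feed H = 548 + 650.37 = 1198.4 kg/s.
Overhead C = H − W = 1198.4 − 963.52 = 234.86 kg/s.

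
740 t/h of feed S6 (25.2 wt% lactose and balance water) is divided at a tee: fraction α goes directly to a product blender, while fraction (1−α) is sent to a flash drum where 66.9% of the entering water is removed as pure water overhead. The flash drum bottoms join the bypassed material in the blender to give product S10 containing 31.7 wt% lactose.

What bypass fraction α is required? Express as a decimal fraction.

All 740×0.252 = 186.48 t/h of lactose reaches S10, so S10 = 186.48/0.317 = 588.26 t/h and vapour = 151.74 t/h.
The evaporator receives (1−α)·740 of feed at 0.748 water and removes 0.669 of that water:
0.669×0.748×(1−α)×740 = 151.74
(1−α) = 151.74/370.3 = 0.4098;  α = 0.5902.

0.590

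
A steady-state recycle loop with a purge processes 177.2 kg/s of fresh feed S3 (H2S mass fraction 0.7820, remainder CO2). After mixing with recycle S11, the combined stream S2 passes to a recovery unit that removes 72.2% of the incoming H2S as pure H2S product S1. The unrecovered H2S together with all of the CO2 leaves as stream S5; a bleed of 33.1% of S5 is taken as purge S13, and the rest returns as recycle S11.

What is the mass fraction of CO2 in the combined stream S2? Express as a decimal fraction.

CO2 enters only via S3 and leaves only via the purge: 177.2×0.218 = 0.331×(CO2 in S5), and the recovery unit passes all CO2, so CO2 in S2 = CO2 in S5 = 116.71 kg/s.
H2S in S2: m_A = 177.2×0.782 + (1−0.331)·(1−0.722)·m_A, so m_A = 138.57/0.8140 = 170.23 kg/s.
S2 = 170.23 + 116.71 = 286.94 kg/s.
CO2 fraction in S2 = 116.71/286.94 = 0.4067.

0.4067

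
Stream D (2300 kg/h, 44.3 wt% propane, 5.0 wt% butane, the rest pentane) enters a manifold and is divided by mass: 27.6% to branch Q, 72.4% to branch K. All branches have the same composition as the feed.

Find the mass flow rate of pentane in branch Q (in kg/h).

Branch Q total = 0.276×2300 = 634.8 kg/h.
pentane in Q = 0.507×634.8 = 321.84 kg/h.

321.8 kg/h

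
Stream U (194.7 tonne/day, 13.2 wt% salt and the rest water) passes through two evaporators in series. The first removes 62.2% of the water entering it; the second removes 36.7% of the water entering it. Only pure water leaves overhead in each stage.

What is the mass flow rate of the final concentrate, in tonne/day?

water in feed = 194.7×0.868 = 169 tonne/day.
After stage 1: water left = (1−0.622)×169 = 63.882; stream total = 89.582 tonne/day.
After stage 2: water left = (1−0.367)×63.882 = 40.437; final concentrate = 66.138 tonne/day.

66.14 tonne/day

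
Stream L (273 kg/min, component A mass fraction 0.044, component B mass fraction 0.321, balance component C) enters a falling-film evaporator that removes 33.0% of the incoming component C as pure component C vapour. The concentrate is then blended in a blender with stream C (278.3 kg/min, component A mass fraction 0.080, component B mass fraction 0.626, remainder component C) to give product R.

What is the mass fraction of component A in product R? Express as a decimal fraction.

Vapour removed = 0.330×0.635×273 = 57.207 kg/min; concentrate = 215.79 kg/min.
component A reaching the mixer = 12.012 (from concentrate) + 278.3×0.080 = 34.276 kg/min.
Product flow = 215.79 + 278.3 = 494.09 kg/min; component A fraction = 0.069.

0.069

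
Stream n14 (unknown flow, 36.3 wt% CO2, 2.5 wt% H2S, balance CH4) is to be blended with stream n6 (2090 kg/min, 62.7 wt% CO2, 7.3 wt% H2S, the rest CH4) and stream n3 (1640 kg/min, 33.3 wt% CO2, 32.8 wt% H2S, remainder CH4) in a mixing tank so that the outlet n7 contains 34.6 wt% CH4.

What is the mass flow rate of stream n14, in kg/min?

404.6 kg/min

Let n14 be the unknown flow. Total out = 3730 + n14.
CH4 balance: 1183 + 0.612·n14 = 0.346·(3730 + n14)
(0.612 − 0.346)·n14 = 0.346×3730 − 1183 = 107.62
n14 = 107.62 / 0.266 = 404.59 kg/min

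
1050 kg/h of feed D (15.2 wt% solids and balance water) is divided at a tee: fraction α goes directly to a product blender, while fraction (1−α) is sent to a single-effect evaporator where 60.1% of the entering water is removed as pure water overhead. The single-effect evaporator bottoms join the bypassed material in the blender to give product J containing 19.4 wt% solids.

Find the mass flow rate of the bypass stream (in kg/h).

604 kg/h

All 1050×0.152 = 159.6 kg/h of solids reaches J, so J = 159.6/0.194 = 822.68 kg/h and vapour = 227.32 kg/h.
The evaporator receives (1−α)·1050 of feed at 0.848 water and removes 0.601 of that water:
0.601×0.848×(1−α)×1050 = 227.32
(1−α) = 227.32/535.13 = 0.4248;  α = 0.5752.
Bypass flow = 0.5752×1050 = 603.97 kg/h.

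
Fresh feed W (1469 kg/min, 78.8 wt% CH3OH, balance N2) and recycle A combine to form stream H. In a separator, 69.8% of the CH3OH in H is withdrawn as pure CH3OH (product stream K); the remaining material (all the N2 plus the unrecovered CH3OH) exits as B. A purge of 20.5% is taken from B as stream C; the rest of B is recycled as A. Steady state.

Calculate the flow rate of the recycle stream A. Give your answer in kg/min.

1573 kg/min

N2 enters only via W and leaves only via the purge: 1469×0.212 = 0.205×(N2 in B), and the separator passes all N2, so N2 in H = N2 in B = 1519.2 kg/min.
CH3OH in H: m_A = 1469×0.788 + (1−0.205)·(1−0.698)·m_A, so m_A = 1157.6/0.7599 = 1523.3 kg/min.
B = (1−0.698)×1523.3 + 1519.2 = 1979.2 kg/min.
Recycle A = (1−0.205)×1979.2 = 1573.5 kg/min.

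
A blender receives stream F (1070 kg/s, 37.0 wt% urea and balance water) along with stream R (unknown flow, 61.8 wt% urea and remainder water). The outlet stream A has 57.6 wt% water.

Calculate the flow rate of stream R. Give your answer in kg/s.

Let R be the unknown flow. Total out = 1070 + R.
water balance: 674.1 + 0.382·R = 0.576·(1070 + R)
(0.382 − 0.576)·R = 0.576×1070 − 674.1 = -57.78
R = -57.78 / -0.194 = 297.84 kg/s

297.8 kg/s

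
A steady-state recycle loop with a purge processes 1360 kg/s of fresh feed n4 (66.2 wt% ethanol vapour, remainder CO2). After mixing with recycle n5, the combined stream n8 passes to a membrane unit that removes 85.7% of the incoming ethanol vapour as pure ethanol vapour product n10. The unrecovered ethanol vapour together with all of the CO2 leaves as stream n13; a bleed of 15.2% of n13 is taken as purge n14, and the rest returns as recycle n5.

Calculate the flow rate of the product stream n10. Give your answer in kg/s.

878.1 kg/s

ethanol vapour in n8: m_A = 1360×0.662 + (1−0.152)·(1−0.857)·m_A, so m_A = 900.32/0.8787 = 1024.6 kg/s.
Product n10 = 0.857×1024.6 = 878.05 kg/s.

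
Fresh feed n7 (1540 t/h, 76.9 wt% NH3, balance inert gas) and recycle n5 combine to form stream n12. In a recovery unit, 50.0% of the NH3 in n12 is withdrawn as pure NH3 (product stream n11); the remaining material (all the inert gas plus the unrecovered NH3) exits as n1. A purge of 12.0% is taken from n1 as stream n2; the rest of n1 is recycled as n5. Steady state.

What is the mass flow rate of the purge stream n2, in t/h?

inert gas enters only via n7 and leaves only via the purge: 1540×0.231 = 0.120×(inert gas in n1), and the recovery unit passes all inert gas, so inert gas in n12 = inert gas in n1 = 2964.5 t/h.
NH3 in n12: m_A = 1540×0.769 + (1−0.120)·(1−0.500)·m_A, so m_A = 1184.3/0.5600 = 2114.8 t/h.
n1 = (1−0.500)×2114.8 + 2964.5 = 4021.9 t/h.
Purge n2 = 0.120×4021.9 = 482.62 t/h.

482.6 t/h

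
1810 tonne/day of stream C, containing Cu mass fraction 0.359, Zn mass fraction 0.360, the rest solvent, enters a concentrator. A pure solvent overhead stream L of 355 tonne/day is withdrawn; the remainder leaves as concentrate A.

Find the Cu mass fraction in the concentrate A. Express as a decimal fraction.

Cu is not removed: 1810×0.359 = 649.79 tonne/day of Cu enters A.
Concentrate = 1810 − 355 = 1455 tonne/day.
Mass fraction = 649.79/1455 = 0.447.

0.447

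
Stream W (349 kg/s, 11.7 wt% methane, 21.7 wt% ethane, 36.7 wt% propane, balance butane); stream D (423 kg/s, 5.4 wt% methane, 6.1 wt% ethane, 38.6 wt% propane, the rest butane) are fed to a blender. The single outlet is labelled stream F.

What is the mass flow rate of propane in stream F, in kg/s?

propane out = propane in = 349×0.367 + 423×0.386 = 291.36 kg/s.

291.4 kg/s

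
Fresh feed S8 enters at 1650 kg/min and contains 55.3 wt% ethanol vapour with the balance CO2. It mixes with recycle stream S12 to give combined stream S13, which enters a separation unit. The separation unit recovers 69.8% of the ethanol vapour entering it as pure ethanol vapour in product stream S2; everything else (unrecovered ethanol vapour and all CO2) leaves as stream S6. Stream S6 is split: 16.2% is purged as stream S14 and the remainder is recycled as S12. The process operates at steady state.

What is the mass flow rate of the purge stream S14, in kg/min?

797.3 kg/min

CO2 enters only via S8 and leaves only via the purge: 1650×0.447 = 0.162×(CO2 in S6), and the separation unit passes all CO2, so CO2 in S13 = CO2 in S6 = 4552.8 kg/min.
ethanol vapour in S13: m_A = 1650×0.553 + (1−0.162)·(1−0.698)·m_A, so m_A = 912.45/0.7469 = 1221.6 kg/min.
S6 = (1−0.698)×1221.6 + 4552.8 = 4921.7 kg/min.
Purge S14 = 0.162×4921.7 = 797.32 kg/min.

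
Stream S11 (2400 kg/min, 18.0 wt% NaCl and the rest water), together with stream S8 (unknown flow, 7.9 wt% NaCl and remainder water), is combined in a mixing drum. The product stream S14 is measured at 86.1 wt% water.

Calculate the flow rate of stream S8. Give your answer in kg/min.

1640 kg/min

Let S8 be the unknown flow. Total out = 2400 + S8.
water balance: 1968 + 0.921·S8 = 0.861·(2400 + S8)
(0.921 − 0.861)·S8 = 0.861×2400 − 1968 = 98.4
S8 = 98.4 / 0.060 = 1640 kg/min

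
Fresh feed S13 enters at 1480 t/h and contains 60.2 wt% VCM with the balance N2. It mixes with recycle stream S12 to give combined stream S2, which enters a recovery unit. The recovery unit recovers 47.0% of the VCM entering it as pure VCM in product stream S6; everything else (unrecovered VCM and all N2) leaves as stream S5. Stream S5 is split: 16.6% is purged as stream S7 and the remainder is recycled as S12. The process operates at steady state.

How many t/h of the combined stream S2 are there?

5145 t/h

N2 enters only via S13 and leaves only via the purge: 1480×0.398 = 0.166×(N2 in S5), and the recovery unit passes all N2, so N2 in S2 = N2 in S5 = 3548.4 t/h.
VCM in S2: m_A = 1480×0.602 + (1−0.166)·(1−0.470)·m_A, so m_A = 890.96/0.5580 = 1596.8 t/h.
S2 = 1596.8 + 3548.4 = 5145.2 t/h.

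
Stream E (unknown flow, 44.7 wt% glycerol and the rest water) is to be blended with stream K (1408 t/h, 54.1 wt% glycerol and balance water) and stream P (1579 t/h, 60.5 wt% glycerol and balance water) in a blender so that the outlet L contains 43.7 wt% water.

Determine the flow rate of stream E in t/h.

Let E be the unknown flow. Total out = 2987 + E.
water balance: 1270 + 0.553·E = 0.437·(2987 + E)
(0.553 − 0.437)·E = 0.437×2987 − 1270 = 35.342
E = 35.342 / 0.116 = 304.67 t/h

304.7 t/h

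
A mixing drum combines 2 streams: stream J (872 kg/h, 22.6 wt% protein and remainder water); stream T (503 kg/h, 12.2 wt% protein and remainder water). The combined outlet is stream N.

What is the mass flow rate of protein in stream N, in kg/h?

258.4 kg/h

protein out = protein in = 872×0.226 + 503×0.122 = 258.44 kg/h.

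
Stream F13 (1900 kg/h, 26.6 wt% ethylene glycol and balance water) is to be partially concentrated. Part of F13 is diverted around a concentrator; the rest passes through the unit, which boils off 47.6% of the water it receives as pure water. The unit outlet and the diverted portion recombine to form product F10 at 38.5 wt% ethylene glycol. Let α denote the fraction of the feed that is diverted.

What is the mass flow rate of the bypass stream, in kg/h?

All 1900×0.266 = 505.4 kg/h of ethylene glycol reaches F10, so F10 = 505.4/0.385 = 1312.7 kg/h and vapour = 587.27 kg/h.
The evaporator receives (1−α)·1900 of feed at 0.734 water and removes 0.476 of that water:
0.476×0.734×(1−α)×1900 = 587.27
(1−α) = 587.27/663.83 = 0.8847;  α = 0.1153.
Bypass flow = 0.1153×1900 = 219.12 kg/h.

219.1 kg/h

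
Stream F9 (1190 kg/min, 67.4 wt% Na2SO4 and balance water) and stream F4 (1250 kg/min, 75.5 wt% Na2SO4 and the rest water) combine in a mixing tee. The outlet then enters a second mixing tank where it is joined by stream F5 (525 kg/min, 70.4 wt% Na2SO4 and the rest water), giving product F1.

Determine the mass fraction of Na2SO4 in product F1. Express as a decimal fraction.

0.713

Overall, product flow = 2965 kg/min.
Na2SO4 in = 1190×0.674 + 1250×0.755 + 525×0.704 = 2115.4 kg/min.
Na2SO4 fraction in F1 = 0.713.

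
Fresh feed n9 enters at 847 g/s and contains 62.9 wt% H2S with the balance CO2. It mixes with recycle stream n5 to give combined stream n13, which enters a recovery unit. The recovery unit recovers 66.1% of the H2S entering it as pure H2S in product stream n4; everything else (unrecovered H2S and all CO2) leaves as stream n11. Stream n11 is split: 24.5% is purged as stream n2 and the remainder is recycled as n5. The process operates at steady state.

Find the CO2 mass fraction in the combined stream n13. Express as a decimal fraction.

CO2 enters only via n9 and leaves only via the purge: 847×0.371 = 0.245×(CO2 in n11), and the recovery unit passes all CO2, so CO2 in n13 = CO2 in n11 = 1282.6 g/s.
H2S in n13: m_A = 847×0.629 + (1−0.245)·(1−0.661)·m_A, so m_A = 532.76/0.7441 = 716.03 g/s.
n13 = 716.03 + 1282.6 = 1998.6 g/s.
CO2 fraction in n13 = 1282.6/1998.6 = 0.642.

0.642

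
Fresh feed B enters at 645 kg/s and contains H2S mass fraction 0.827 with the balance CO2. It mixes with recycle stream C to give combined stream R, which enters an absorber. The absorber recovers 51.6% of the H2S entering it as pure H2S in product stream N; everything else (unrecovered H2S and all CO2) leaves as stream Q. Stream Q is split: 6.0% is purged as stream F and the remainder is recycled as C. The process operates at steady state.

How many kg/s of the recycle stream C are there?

CO2 enters only via B and leaves only via the purge: 645×0.173 = 0.060×(CO2 in Q), and the absorber passes all CO2, so CO2 in R = CO2 in Q = 1859.8 kg/s.
H2S in R: m_A = 645×0.827 + (1−0.060)·(1−0.516)·m_A, so m_A = 533.41/0.5450 = 978.67 kg/s.
Q = (1−0.516)×978.67 + 1859.8 = 2333.4 kg/s.
Recycle C = (1−0.060)×2333.4 = 2193.4 kg/s.

2193 kg/s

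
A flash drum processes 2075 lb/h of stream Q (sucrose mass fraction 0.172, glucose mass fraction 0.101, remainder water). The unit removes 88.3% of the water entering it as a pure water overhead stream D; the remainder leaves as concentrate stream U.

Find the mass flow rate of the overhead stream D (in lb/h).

1332 lb/h

water entering = 2075×0.727 = 1508.5 lb/h; overhead removed = 0.883×1508.5 = 1332 lb/h.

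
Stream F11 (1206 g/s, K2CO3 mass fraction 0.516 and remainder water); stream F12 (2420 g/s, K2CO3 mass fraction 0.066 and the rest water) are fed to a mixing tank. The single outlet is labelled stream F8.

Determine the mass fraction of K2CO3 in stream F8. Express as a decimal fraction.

0.216

Total flow out = 1206 + 2420 = 3626 g/s.
K2CO3 in = 1206×0.516 + 2420×0.066 = 782.02 g/s.
K2CO3 mass fraction in F8 = 782.02/3626 = 0.216.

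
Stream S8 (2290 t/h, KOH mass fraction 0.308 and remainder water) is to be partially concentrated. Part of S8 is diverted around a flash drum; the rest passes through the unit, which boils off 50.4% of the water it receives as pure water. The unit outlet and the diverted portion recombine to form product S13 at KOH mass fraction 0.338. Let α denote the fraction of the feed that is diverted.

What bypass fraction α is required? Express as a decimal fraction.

All 2290×0.308 = 705.32 t/h of KOH reaches S13, so S13 = 705.32/0.338 = 2086.7 t/h and vapour = 203.25 t/h.
The evaporator receives (1−α)·2290 of feed at 0.692 water and removes 0.504 of that water:
0.504×0.692×(1−α)×2290 = 203.25
(1−α) = 203.25/798.68 = 0.2545;  α = 0.7455.

0.746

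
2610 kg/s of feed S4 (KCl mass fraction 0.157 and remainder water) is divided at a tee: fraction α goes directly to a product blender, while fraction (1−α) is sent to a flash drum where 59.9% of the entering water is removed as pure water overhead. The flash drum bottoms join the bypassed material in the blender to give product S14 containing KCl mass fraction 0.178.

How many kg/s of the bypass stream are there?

All 2610×0.157 = 409.77 kg/s of KCl reaches S14, so S14 = 409.77/0.178 = 2302.1 kg/s and vapour = 307.92 kg/s.
The evaporator receives (1−α)·2610 of feed at 0.843 water and removes 0.599 of that water:
0.599×0.843×(1−α)×2610 = 307.92
(1−α) = 307.92/1317.9 = 0.2336;  α = 0.7664.
Bypass flow = 0.7664×2610 = 2000.2 kg/s.

2000 kg/s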